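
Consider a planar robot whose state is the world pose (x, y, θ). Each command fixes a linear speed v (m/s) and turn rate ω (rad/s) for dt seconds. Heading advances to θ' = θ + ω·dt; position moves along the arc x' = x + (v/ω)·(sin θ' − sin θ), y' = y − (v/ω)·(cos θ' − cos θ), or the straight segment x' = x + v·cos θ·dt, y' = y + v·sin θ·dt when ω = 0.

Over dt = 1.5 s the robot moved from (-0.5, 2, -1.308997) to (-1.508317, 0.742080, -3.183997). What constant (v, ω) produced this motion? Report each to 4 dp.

Δθ = -3.183997 − -1.308997 = -1.875000
ω = Δθ/dt = -1.875000/1.5 = -1.2500
R = −Δy/(cos θ' − cos θ) = -1.0000
v = R·ω = -1.0000·-1.2500 = 1.2500

v = 1.2500, ω = -1.2500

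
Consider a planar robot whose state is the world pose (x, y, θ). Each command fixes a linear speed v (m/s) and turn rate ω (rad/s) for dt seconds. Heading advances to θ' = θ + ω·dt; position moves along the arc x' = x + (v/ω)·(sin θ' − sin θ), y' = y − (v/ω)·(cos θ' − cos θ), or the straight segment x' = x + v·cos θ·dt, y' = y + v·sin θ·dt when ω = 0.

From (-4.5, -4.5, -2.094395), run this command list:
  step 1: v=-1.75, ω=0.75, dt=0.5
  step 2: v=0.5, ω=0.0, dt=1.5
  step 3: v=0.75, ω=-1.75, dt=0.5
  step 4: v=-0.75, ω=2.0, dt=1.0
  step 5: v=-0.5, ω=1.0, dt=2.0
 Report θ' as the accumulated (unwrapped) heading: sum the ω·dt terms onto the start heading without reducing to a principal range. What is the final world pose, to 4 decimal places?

step 1: θ'=-1.7194 (R=-2.3333) → pose (-4.2131, -3.6788, -1.7194)
step 2: θ'=-1.7194 (straight) → pose (-4.3241, -4.4205, -1.7194)
step 3: θ'=-2.5944 (R=-0.4286) → pose (-4.5250, -4.7231, -2.5944)
step 4: θ'=-0.5944 (R=-0.3750) → pose (-4.5101, -4.0921, -0.5944)
step 5: θ'=1.4056 (R=-0.5000) → pose (-5.2833, -4.4242, 1.4056)

(-5.2833, -4.4242, 1.4056)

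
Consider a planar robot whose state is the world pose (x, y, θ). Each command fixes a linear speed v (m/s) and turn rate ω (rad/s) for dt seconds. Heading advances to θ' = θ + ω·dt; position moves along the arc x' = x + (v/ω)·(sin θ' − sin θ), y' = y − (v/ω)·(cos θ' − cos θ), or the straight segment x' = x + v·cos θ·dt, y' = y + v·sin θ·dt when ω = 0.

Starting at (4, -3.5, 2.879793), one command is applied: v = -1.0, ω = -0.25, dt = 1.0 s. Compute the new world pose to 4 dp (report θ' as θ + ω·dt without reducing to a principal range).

θ' = 2.8798 + -0.25·1.0 = 2.6298
R = v/ω = -1.0/-0.25 = 4.0000
x' = 4 + 4.0000·(sin 2.6298 − sin 2.8798) = 4.9237
y' = -3.5 − 4.0000·(cos 2.6298 − cos 2.8798) = -3.8762

(4.9237, -3.8762, 2.6298)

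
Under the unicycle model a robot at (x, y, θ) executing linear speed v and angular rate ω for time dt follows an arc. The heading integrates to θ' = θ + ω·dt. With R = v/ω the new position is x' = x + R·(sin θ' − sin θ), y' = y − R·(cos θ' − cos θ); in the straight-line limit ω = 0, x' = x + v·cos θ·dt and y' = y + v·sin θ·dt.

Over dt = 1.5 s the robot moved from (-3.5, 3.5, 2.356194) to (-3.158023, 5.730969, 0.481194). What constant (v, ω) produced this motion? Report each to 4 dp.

v = 1.7500, ω = -1.2500

Δθ = 0.481194 − 2.356194 = -1.875000
ω = Δθ/dt = -1.875000/1.5 = -1.2500
R = −Δy/(cos θ' − cos θ) = -1.4000
v = R·ω = -1.4000·-1.2500 = 1.7500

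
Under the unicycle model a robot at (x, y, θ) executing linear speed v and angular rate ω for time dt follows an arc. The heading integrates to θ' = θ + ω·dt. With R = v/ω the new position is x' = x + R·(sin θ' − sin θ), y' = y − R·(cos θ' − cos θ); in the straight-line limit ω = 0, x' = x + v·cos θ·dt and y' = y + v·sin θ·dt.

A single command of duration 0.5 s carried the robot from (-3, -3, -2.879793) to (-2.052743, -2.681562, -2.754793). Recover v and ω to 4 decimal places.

Δθ = -2.754793 − -2.879793 = 0.125000
ω = Δθ/dt = 0.125000/0.5 = 0.2500
R = Δx/(sin θ' − sin θ) = -8.0000
v = R·ω = -8.0000·0.2500 = -2.0000

v = -2.0000, ω = 0.2500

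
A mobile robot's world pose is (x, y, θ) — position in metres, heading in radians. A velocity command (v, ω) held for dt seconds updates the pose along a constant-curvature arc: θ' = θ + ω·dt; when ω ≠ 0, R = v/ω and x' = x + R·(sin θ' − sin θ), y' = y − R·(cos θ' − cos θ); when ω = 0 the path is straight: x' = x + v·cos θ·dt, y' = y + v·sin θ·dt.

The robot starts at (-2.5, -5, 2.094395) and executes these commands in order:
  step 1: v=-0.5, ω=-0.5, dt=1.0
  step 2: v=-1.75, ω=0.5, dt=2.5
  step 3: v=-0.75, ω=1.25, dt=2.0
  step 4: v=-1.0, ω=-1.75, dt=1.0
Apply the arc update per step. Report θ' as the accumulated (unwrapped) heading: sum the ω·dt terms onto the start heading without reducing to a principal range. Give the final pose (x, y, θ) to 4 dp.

(0.9786, -6.9608, 3.5944)

step 1: θ'=1.5944 (R=1.0000) → pose (-2.3663, -5.4764, 1.5944)
step 2: θ'=2.8444 (R=-3.5000) → pose (0.1078, -8.7404, 2.8444)
step 3: θ'=5.3444 (R=-0.6000) → pose (0.7676, -7.8122, 5.3444)
step 4: θ'=3.5944 (R=0.5714) → pose (0.9786, -6.9608, 3.5944)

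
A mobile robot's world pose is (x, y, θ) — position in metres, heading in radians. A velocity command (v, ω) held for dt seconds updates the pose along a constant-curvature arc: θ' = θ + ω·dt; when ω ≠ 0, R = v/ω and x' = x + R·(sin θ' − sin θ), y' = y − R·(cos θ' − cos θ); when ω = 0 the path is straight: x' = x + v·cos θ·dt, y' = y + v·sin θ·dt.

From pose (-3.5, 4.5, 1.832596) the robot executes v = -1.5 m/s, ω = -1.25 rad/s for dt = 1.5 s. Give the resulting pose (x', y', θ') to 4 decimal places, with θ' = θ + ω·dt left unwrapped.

(-4.7100, 2.9905, -0.0424)

θ' = 1.8326 + -1.25·1.5 = -0.0424
R = v/ω = -1.5/-1.25 = 1.2000
x' = -3.5 + 1.2000·(sin -0.0424 − sin 1.8326) = -4.7100
y' = 4.5 − 1.2000·(cos -0.0424 − cos 1.8326) = 2.9905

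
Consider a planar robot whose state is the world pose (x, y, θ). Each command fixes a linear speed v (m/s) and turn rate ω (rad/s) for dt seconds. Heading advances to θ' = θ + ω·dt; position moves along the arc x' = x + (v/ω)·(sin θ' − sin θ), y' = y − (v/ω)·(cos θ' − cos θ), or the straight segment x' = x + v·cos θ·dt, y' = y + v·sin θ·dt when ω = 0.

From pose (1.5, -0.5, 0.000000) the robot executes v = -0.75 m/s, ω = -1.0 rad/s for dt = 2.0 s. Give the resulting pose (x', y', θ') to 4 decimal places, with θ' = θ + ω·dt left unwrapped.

θ' = 0.0000 + -1.0·2.0 = -2.0000
R = v/ω = -0.75/-1.0 = 0.7500
x' = 1.5 + 0.7500·(sin -2.0000 − sin 0.0000) = 0.8180
y' = -0.5 − 0.7500·(cos -2.0000 − cos 0.0000) = 0.5621

(0.8180, 0.5621, -2.0000)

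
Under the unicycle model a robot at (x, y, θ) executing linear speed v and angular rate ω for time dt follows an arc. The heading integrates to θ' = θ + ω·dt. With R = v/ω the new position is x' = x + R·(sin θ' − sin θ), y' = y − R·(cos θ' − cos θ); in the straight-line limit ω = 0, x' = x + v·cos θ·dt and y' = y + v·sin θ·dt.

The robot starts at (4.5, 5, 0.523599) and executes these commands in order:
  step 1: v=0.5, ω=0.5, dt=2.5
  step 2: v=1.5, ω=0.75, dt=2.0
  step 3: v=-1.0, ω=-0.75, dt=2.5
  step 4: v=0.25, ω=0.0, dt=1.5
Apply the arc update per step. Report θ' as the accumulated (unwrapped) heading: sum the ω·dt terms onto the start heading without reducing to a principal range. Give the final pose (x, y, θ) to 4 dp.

(4.3106, 6.4665, 1.3986)

step 1: θ'=1.7736 (R=1.0000) → pose (4.9795, 6.0674, 1.7736)
step 2: θ'=3.2736 (R=2.0000) → pose (2.7572, 7.6472, 3.2736)
step 3: θ'=1.3986 (R=1.3333) → pose (4.2464, 6.0970, 1.3986)
step 4: θ'=1.3986 (straight) → pose (4.3106, 6.4665, 1.3986)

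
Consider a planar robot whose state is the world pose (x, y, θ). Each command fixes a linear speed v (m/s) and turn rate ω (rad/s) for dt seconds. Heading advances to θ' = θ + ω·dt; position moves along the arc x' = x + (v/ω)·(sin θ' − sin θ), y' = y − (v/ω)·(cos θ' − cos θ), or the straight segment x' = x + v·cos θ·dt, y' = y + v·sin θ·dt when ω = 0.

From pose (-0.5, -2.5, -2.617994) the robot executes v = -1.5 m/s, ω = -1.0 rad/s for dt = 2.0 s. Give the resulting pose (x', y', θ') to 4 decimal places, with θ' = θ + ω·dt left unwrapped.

(1.7433, -3.6577, -4.6180)

θ' = -2.6180 + -1.0·2.0 = -4.6180
R = v/ω = -1.5/-1.0 = 1.5000
x' = -0.5 + 1.5000·(sin -4.6180 − sin -2.6180) = 1.7433
y' = -2.5 − 1.5000·(cos -4.6180 − cos -2.6180) = -3.6577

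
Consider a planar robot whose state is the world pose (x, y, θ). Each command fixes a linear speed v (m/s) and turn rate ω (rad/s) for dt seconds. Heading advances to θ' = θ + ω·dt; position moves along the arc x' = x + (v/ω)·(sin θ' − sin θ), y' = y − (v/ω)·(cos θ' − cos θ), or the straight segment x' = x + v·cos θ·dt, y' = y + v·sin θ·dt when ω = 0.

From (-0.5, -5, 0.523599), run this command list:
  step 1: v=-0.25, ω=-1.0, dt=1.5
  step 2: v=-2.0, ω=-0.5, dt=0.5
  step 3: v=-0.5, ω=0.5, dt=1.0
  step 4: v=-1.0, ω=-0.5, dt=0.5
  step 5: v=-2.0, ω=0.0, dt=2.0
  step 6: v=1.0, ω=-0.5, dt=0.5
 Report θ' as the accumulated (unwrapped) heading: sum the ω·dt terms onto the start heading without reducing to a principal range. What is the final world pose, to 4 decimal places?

step 1: θ'=-0.9764 (R=0.2500) → pose (-0.8321, -4.9235, -0.9764)
step 2: θ'=-1.2264 (R=4.0000) → pose (-1.2833, -4.0340, -1.2264)
step 3: θ'=-0.7264 (R=-1.0000) → pose (-1.5604, -3.6240, -0.7264)
step 4: θ'=-0.9764 (R=2.0000) → pose (-1.8890, -3.2489, -0.9764)
step 5: θ'=-0.9764 (straight) → pose (-4.1290, 0.0650, -0.9764)
step 6: θ'=-1.2264 (R=-2.0000) → pose (-3.9034, -0.3797, -1.2264)

(-3.9034, -0.3797, -1.2264)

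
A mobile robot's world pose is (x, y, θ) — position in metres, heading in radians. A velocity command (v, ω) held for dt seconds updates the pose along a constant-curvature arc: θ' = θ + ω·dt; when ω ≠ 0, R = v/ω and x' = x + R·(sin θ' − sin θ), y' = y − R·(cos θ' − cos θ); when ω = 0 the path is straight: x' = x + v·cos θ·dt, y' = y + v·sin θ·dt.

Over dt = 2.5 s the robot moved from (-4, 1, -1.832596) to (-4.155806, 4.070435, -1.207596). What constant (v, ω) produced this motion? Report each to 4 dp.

Δθ = -1.207596 − -1.832596 = 0.625000
ω = Δθ/dt = 0.625000/2.5 = 0.2500
R = −Δy/(cos θ' − cos θ) = -5.0000
v = R·ω = -5.0000·0.2500 = -1.2500

v = -1.2500, ω = 0.2500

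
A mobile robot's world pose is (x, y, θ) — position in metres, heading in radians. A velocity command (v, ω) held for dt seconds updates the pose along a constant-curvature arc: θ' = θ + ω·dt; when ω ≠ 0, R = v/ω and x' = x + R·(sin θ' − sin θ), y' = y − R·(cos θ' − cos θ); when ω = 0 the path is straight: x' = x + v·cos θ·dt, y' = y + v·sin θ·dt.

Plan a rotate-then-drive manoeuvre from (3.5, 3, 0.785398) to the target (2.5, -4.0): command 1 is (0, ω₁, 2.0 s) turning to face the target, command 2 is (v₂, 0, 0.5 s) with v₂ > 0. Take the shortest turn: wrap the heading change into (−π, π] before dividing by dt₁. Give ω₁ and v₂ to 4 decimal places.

heading to target = atan2(-4−3, 2.5−3.5) = -1.7127
Δθ = wrap(-1.7127 − 0.7854) = -2.4981; ω₁ = Δθ/dt₁ = -1.2490
distance = √((2.5−3.5)² + (-4−3)²) = 7.0711; v₂ = distance/dt₂ = 14.1421

ω₁ = -1.2490, v₂ = 14.1421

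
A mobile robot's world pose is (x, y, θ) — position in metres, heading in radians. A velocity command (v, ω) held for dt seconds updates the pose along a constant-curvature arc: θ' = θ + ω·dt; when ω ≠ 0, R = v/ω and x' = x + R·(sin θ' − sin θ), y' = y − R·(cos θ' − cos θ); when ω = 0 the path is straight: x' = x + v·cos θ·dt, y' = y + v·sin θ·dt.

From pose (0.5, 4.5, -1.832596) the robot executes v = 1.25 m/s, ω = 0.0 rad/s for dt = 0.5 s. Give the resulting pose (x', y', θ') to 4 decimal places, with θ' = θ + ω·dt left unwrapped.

(0.3382, 3.8963, -1.8326)

θ' = -1.8326 + 0.0·0.5 = -1.8326
ω = 0 → straight: x' = 0.5 + 1.25·cos(-1.8326)·0.5 = 0.3382
y' = 4.5 + 1.25·sin(-1.8326)·0.5 = 3.8963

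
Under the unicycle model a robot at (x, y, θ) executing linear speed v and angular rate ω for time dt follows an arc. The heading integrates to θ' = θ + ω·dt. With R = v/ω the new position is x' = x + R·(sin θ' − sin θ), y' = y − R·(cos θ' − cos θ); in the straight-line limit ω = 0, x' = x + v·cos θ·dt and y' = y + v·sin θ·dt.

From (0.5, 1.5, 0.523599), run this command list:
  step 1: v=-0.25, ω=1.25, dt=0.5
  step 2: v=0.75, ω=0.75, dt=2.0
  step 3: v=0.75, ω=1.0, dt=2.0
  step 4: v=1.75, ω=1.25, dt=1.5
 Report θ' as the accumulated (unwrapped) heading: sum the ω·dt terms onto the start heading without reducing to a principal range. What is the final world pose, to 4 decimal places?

step 1: θ'=1.1486 (R=-0.2000) → pose (0.4176, 1.4087, 1.1486)
step 2: θ'=2.6486 (R=1.0000) → pose (-0.0214, 2.6994, 2.6486)
step 3: θ'=4.6486 (R=0.7500) → pose (-1.1248, 2.0866, 4.6486)
step 4: θ'=6.5236 (R=1.4000) → pose (0.6057, 0.6376, 6.5236)

(0.6057, 0.6376, 6.5236)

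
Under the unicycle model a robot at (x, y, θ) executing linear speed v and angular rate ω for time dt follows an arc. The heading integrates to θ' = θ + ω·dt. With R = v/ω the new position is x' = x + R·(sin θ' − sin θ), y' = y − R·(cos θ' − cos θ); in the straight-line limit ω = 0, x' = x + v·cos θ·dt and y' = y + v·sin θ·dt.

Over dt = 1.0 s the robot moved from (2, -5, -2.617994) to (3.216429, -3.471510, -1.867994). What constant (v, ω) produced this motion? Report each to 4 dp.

v = -2.0000, ω = 0.7500

Δθ = -1.867994 − -2.617994 = 0.750000
ω = Δθ/dt = 0.750000/1.0 = 0.7500
R = −Δy/(cos θ' − cos θ) = -2.6667
v = R·ω = -2.6667·0.7500 = -2.0000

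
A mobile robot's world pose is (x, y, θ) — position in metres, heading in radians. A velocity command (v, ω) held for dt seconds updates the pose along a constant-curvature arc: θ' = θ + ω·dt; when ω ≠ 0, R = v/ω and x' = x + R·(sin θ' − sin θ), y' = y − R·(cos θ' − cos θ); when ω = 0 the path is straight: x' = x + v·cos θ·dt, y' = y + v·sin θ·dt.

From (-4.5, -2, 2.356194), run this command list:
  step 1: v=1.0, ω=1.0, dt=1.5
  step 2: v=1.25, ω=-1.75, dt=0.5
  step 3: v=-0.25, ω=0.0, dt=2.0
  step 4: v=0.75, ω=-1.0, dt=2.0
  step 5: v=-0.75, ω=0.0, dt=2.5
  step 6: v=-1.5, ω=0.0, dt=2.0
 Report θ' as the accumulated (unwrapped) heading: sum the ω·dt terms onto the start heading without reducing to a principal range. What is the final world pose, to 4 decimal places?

(-9.1652, -5.0917, 0.9812)

step 1: θ'=3.8562 (R=1.0000) → pose (-5.8624, -1.9518, 3.8562)
step 2: θ'=2.9812 (R=-0.7143) → pose (-6.4446, -2.1173, 2.9812)
step 3: θ'=2.9812 (straight) → pose (-5.9510, -2.1972, 2.9812)
step 4: θ'=0.9812 (R=-0.7500) → pose (-6.4546, -1.0398, 0.9812)
step 5: θ'=0.9812 (straight) → pose (-7.4971, -2.5982, 0.9812)
step 6: θ'=0.9812 (straight) → pose (-9.1652, -5.0917, 0.9812)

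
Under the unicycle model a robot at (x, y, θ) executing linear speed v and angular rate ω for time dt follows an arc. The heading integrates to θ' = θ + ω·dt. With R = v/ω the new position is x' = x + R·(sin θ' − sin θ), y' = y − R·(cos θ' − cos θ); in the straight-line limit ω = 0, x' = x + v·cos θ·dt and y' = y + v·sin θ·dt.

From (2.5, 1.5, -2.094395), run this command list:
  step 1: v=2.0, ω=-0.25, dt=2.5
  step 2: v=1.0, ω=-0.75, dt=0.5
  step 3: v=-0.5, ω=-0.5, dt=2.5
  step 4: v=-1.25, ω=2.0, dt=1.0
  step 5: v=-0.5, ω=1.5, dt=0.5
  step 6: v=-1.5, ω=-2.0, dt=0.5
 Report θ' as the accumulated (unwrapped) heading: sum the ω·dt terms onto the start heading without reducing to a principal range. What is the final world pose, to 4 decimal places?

step 1: θ'=-2.7194 (R=-8.0000) → pose (-1.1501, -1.7975, -2.7194)
step 2: θ'=-3.0944 (R=-1.3333) → pose (-1.6335, -1.9131, -3.0944)
step 3: θ'=-4.3444 (R=1.0000) → pose (-0.6533, -2.5523, -4.3444)
step 4: θ'=-2.3444 (R=-0.6250) → pose (0.3770, -2.7641, -2.3444)
step 5: θ'=-1.5944 (R=-0.3333) → pose (0.4718, -2.5391, -1.5944)
step 6: θ'=-2.5944 (R=0.7500) → pose (0.8313, -1.9163, -2.5944)

(0.8313, -1.9163, -2.5944)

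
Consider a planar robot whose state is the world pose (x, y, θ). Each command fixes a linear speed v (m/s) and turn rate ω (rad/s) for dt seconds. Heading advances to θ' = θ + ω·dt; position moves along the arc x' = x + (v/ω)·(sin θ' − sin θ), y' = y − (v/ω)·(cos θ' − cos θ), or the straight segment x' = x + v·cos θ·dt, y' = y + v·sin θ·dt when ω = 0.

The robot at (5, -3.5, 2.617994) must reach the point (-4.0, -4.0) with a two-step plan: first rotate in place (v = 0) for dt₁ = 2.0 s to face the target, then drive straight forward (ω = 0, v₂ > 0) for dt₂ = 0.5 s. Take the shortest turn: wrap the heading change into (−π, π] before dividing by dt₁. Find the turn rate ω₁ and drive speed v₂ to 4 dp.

heading to target = atan2(-4−-3.5, -4−5) = -3.0861
Δθ = wrap(-3.0861 − 2.6180) = 0.5791; ω₁ = Δθ/dt₁ = 0.2895
distance = √((-4−5)² + (-4−-3.5)²) = 9.0139; v₂ = distance/dt₂ = 18.0278

ω₁ = 0.2895, v₂ = 18.0278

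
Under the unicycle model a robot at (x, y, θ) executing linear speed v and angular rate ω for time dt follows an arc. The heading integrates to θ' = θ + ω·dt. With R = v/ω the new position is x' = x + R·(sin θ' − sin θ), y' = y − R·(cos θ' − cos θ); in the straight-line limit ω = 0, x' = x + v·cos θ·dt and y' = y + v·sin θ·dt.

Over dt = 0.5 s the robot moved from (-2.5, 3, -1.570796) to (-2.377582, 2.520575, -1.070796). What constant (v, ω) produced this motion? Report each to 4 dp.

Δθ = -1.070796 − -1.570796 = 0.500000
ω = Δθ/dt = 0.500000/0.5 = 1.0000
R = −Δy/(cos θ' − cos θ) = 1.0000
v = R·ω = 1.0000·1.0000 = 1.0000

v = 1.0000, ω = 1.0000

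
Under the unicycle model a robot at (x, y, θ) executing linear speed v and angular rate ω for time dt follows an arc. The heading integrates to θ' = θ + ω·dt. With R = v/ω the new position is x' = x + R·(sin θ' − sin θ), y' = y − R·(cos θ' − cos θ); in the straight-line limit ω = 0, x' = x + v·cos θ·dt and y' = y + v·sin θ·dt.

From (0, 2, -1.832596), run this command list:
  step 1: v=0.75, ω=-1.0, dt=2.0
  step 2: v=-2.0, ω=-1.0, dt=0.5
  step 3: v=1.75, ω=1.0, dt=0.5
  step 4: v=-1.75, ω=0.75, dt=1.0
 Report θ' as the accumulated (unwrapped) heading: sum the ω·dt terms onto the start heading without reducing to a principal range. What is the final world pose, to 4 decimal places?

(0.4951, 0.9850, -3.0826)

step 1: θ'=-3.8326 (R=-0.7500) → pose (-1.2024, 1.6162, -3.8326)
step 2: θ'=-4.3326 (R=2.0000) → pose (-0.6196, 0.8164, -4.3326)
step 3: θ'=-3.8326 (R=1.7500) → pose (-1.1296, 1.5162, -3.8326)
step 4: θ'=-3.0826 (R=-2.3333) → pose (0.4951, 0.9850, -3.0826)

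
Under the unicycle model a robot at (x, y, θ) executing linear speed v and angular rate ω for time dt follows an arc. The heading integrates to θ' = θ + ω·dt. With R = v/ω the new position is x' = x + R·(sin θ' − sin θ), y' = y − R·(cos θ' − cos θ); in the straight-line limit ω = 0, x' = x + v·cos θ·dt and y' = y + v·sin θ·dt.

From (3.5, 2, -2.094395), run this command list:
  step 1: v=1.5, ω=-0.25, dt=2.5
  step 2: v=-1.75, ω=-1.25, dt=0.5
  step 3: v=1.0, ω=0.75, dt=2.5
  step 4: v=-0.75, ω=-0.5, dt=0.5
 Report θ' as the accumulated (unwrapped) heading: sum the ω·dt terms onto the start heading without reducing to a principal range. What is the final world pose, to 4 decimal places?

(0.0319, -1.4460, -1.7194)

step 1: θ'=-2.7194 (R=-6.0000) → pose (0.7624, -0.4731, -2.7194)
step 2: θ'=-3.3444 (R=1.4000) → pose (1.6181, -0.3789, -3.3444)
step 3: θ'=-1.4694 (R=1.3333) → pose (0.0231, -1.8199, -1.4694)
step 4: θ'=-1.7194 (R=1.5000) → pose (0.0319, -1.4460, -1.7194)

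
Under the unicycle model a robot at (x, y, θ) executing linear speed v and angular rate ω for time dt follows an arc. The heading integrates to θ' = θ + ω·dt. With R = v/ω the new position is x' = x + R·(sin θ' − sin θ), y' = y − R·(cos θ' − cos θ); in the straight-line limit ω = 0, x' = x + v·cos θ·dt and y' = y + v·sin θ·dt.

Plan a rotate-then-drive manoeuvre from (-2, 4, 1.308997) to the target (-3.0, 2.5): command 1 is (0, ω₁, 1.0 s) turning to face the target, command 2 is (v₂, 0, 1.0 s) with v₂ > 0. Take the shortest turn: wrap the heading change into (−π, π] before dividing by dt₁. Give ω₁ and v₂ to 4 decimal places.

heading to target = atan2(2.5−4, -3−-2) = -2.1588
Δθ = wrap(-2.1588 − 1.3090) = 2.8154; ω₁ = Δθ/dt₁ = 2.8154
distance = √((-3−-2)² + (2.5−4)²) = 1.8028; v₂ = distance/dt₂ = 1.8028

ω₁ = 2.8154, v₂ = 1.8028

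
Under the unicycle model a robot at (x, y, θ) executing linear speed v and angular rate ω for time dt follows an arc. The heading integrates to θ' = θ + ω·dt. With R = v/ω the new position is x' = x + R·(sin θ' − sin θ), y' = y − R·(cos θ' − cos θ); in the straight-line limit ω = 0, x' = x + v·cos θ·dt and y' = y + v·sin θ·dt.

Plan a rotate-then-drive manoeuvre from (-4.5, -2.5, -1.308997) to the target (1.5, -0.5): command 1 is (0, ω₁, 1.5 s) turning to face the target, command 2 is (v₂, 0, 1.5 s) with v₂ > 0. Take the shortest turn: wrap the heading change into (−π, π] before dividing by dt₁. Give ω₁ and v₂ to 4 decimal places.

heading to target = atan2(-0.5−-2.5, 1.5−-4.5) = 0.3218
Δθ = wrap(0.3218 − -1.3090) = 1.6307; ω₁ = Δθ/dt₁ = 1.0872
distance = √((1.5−-4.5)² + (-0.5−-2.5)²) = 6.3246; v₂ = distance/dt₂ = 4.2164

ω₁ = 1.0872, v₂ = 4.2164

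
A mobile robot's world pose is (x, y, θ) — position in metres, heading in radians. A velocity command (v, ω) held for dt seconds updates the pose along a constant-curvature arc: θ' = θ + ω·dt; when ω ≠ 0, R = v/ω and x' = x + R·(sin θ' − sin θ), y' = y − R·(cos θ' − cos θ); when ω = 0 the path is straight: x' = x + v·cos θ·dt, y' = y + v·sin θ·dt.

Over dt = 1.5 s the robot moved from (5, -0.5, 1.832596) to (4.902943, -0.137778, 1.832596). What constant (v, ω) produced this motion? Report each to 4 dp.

v = 0.2500, ω = 0.0000

Δθ = 1.832596 − 1.832596 = 0.000000
ω = Δθ/dt = 0.000000/1.5 = 0.0000
ω = 0 → v = (Δx·cos θ + Δy·sin θ)/dt = 0.2500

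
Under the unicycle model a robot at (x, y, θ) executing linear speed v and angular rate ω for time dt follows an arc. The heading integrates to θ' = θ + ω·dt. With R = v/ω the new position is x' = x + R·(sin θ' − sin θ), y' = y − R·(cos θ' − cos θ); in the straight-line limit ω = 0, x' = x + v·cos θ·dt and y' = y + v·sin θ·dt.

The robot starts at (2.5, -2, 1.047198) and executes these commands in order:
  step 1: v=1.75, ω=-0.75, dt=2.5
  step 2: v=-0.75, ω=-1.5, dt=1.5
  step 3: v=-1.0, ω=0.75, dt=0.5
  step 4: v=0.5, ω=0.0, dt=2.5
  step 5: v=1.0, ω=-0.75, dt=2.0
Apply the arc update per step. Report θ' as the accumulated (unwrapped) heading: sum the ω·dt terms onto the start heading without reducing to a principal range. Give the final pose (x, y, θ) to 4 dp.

(4.1949, -0.6018, -4.2028)

step 1: θ'=-0.8278 (R=-2.3333) → pose (6.2391, -1.5882, -0.8278)
step 2: θ'=-3.0778 (R=0.5000) → pose (6.5755, -0.7509, -3.0778)
step 3: θ'=-2.7028 (R=-1.3333) → pose (7.0569, -0.6273, -2.7028)
step 4: θ'=-2.7028 (straight) → pose (5.9253, -1.1584, -2.7028)
step 5: θ'=-4.2028 (R=-1.3333) → pose (4.1949, -0.6018, -4.2028)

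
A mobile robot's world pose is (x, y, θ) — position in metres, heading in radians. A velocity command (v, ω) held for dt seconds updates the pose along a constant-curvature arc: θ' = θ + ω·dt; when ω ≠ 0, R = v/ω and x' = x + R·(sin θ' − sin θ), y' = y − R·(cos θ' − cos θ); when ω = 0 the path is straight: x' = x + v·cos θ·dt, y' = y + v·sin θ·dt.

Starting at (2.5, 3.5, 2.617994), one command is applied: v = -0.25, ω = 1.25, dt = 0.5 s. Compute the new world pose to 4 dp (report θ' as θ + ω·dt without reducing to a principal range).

(2.6202, 3.4742, 3.2430)

θ' = 2.6180 + 1.25·0.5 = 3.2430
R = v/ω = -0.25/1.25 = -0.2000
x' = 2.5 + -0.2000·(sin 3.2430 − sin 2.6180) = 2.6202
y' = 3.5 − -0.2000·(cos 3.2430 − cos 2.6180) = 3.4742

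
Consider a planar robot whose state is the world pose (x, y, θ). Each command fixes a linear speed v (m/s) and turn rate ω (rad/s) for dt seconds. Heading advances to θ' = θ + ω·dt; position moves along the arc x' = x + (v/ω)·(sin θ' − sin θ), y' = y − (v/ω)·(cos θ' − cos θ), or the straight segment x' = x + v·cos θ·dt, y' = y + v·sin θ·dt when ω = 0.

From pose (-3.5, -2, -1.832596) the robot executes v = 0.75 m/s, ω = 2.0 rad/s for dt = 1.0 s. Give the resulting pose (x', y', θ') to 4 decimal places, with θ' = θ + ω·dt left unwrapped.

(-3.0753, -2.4668, 0.1674)

θ' = -1.8326 + 2.0·1.0 = 0.1674
R = v/ω = 0.75/2.0 = 0.3750
x' = -3.5 + 0.3750·(sin 0.1674 − sin -1.8326) = -3.0753
y' = -2 − 0.3750·(cos 0.1674 − cos -1.8326) = -2.4668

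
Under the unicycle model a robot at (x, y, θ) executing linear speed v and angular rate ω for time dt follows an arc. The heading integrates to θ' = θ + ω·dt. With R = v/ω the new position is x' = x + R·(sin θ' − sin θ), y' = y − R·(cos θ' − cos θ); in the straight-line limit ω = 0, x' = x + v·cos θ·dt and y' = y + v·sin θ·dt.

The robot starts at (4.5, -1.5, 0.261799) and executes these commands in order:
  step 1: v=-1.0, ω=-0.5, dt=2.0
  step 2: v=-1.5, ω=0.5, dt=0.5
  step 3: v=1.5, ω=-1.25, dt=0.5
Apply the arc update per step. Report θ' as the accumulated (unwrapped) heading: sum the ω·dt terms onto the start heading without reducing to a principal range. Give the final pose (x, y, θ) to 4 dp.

(2.5384, -1.1467, -1.1132)

step 1: θ'=-0.7382 (R=2.0000) → pose (2.6364, -1.0475, -0.7382)
step 2: θ'=-0.4882 (R=-3.0000) → pose (2.0247, -0.6170, -0.4882)
step 3: θ'=-1.1132 (R=-1.2000) → pose (2.5384, -1.1467, -1.1132)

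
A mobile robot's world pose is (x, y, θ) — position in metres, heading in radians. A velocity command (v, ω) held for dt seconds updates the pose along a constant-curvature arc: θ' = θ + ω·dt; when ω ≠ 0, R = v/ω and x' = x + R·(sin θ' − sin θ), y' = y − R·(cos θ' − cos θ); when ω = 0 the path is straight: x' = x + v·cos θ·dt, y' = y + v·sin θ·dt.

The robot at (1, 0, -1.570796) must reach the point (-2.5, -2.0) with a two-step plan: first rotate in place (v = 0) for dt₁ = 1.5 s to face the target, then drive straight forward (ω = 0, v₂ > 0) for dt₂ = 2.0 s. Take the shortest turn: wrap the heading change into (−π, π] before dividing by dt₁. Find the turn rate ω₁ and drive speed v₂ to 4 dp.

heading to target = atan2(-2−0, -2.5−1) = -2.6224
Δθ = wrap(-2.6224 − -1.5708) = -1.0517; ω₁ = Δθ/dt₁ = -0.7011
distance = √((-2.5−1)² + (-2−0)²) = 4.0311; v₂ = distance/dt₂ = 2.0156

ω₁ = -0.7011, v₂ = 2.0156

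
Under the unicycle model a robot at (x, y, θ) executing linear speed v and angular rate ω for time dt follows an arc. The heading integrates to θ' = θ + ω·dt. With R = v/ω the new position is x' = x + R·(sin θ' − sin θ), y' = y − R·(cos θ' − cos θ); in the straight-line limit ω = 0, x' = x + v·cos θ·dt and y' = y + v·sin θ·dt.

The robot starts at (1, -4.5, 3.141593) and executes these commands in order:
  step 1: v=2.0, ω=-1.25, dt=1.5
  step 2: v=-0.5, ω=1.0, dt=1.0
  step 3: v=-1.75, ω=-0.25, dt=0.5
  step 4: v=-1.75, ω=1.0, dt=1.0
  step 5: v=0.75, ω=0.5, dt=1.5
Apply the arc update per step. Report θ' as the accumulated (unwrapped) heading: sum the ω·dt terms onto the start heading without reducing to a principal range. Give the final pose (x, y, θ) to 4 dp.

(0.5343, -4.8028, 3.8916)

step 1: θ'=1.2666 (R=-1.6000) → pose (-0.5265, -2.4207, 1.2666)
step 2: θ'=2.2666 (R=-0.5000) → pose (-0.4333, -2.8910, 2.2666)
step 3: θ'=2.1416 (R=7.0000) → pose (0.0842, -3.5959, 2.1416)
step 4: θ'=3.1416 (R=-1.7500) → pose (1.5568, -4.4003, 3.1416)
step 5: θ'=3.8916 (R=1.5000) → pose (0.5343, -4.8028, 3.8916)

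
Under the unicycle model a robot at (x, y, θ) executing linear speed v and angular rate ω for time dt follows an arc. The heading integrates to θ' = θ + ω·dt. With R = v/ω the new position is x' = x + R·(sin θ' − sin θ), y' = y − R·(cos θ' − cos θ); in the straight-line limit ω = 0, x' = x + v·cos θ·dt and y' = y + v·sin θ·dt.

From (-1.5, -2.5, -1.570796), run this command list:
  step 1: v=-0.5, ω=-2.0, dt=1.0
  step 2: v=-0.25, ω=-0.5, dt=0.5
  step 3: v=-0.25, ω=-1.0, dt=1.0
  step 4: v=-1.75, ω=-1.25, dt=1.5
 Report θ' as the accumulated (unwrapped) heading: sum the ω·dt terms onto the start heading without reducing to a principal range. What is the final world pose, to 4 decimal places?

(-2.9016, -3.6909, -6.6958)

step 1: θ'=-3.5708 (R=0.2500) → pose (-1.1460, -2.2727, -3.5708)
step 2: θ'=-3.8208 (R=0.5000) → pose (-1.0399, -2.3383, -3.8208)
step 3: θ'=-4.8208 (R=0.2500) → pose (-0.9485, -2.5599, -4.8208)
step 4: θ'=-6.6958 (R=1.4000) → pose (-2.9016, -3.6909, -6.6958)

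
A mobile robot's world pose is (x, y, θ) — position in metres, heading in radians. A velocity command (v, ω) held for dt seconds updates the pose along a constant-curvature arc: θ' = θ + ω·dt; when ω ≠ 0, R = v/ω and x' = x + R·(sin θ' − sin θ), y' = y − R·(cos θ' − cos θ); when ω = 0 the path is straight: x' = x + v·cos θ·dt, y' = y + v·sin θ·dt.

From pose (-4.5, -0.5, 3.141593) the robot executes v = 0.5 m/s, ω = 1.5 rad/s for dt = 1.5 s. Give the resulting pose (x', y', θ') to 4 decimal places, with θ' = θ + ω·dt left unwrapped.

(-4.7594, -1.0427, 5.3916)

θ' = 3.1416 + 1.5·1.5 = 5.3916
R = v/ω = 0.5/1.5 = 0.3333
x' = -4.5 + 0.3333·(sin 5.3916 − sin 3.1416) = -4.7594
y' = -0.5 − 0.3333·(cos 5.3916 − cos 3.1416) = -1.0427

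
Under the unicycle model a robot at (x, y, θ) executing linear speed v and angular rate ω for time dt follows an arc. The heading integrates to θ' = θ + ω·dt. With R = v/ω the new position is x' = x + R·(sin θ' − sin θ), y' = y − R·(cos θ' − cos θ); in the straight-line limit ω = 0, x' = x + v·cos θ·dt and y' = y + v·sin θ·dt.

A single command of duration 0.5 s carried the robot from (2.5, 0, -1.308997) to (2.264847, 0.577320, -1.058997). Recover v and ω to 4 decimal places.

Δθ = -1.058997 − -1.308997 = 0.250000
ω = Δθ/dt = 0.250000/0.5 = 0.5000
R = −Δy/(cos θ' − cos θ) = -2.5000
v = R·ω = -2.5000·0.5000 = -1.2500

v = -1.2500, ω = 0.5000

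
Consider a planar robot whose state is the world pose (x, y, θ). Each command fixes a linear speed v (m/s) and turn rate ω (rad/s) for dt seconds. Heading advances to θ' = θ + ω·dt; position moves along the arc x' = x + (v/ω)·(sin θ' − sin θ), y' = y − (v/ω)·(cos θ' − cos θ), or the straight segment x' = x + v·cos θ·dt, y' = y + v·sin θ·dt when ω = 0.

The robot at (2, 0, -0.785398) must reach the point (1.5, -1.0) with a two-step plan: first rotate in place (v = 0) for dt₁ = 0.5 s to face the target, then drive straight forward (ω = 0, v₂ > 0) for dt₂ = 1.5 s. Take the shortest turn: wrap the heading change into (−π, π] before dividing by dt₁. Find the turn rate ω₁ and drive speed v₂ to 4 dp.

ω₁ = -2.4981, v₂ = 0.7454

heading to target = atan2(-1−0, 1.5−2) = -2.0344
Δθ = wrap(-2.0344 − -0.7854) = -1.2490; ω₁ = Δθ/dt₁ = -2.4981
distance = √((1.5−2)² + (-1−0)²) = 1.1180; v₂ = distance/dt₂ = 0.7454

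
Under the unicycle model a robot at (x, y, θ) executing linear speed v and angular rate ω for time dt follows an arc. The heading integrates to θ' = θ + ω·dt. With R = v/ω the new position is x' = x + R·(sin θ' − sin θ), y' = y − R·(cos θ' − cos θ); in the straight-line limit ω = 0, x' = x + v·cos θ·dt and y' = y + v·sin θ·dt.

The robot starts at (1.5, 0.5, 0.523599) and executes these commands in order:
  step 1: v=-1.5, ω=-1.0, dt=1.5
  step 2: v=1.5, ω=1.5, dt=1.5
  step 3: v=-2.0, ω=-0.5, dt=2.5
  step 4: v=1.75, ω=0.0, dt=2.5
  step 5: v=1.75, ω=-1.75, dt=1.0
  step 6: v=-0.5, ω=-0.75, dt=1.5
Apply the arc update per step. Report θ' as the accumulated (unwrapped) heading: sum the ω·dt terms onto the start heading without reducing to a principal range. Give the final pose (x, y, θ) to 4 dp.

(3.4148, -2.1173, -2.8514)

step 1: θ'=-0.9764 (R=1.5000) → pose (-0.4927, 0.9590, -0.9764)
step 2: θ'=1.2736 (R=1.0000) → pose (1.2919, 1.2262, 1.2736)
step 3: θ'=0.0236 (R=4.0000) → pose (-2.4383, -1.6013, 0.0236)
step 4: θ'=0.0236 (straight) → pose (1.9354, -1.4981, 0.0236)
step 5: θ'=-1.7264 (R=-1.0000) → pose (2.9470, -2.6528, -1.7264)
step 6: θ'=-2.8514 (R=0.6667) → pose (3.4148, -2.1173, -2.8514)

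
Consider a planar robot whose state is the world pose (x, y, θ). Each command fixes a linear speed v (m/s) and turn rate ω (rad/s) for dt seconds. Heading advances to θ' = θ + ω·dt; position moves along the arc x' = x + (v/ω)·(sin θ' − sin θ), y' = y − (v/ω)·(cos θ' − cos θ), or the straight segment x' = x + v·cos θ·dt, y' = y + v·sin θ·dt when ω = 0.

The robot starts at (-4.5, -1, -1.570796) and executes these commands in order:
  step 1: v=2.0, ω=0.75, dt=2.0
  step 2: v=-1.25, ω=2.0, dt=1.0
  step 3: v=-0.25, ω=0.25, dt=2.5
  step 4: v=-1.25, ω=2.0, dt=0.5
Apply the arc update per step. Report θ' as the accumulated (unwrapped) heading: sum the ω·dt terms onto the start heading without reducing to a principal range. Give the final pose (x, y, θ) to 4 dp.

step 1: θ'=-0.0708 (R=2.6667) → pose (-2.0220, -3.6600, -0.0708)
step 2: θ'=1.9292 (R=-0.6250) → pose (-2.6515, -4.5027, 1.9292)
step 3: θ'=2.5542 (R=-1.0000) → pose (-2.2692, -4.9843, 2.5542)
step 4: θ'=3.5542 (R=-0.6250) → pose (-1.6722, -5.0366, 3.5542)

(-1.6722, -5.0366, 3.5542)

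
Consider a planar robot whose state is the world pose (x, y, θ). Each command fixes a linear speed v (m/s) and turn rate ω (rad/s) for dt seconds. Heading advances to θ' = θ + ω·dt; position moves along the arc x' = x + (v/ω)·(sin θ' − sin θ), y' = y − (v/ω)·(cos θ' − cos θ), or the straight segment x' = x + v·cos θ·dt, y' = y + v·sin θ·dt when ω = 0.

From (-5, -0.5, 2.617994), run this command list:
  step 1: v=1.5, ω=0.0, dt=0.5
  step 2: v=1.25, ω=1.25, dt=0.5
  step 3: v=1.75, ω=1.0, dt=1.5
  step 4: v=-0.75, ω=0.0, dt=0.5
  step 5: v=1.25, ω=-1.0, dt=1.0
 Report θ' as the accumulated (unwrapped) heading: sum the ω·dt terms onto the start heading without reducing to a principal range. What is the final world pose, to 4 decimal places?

step 1: θ'=2.6180 (straight) → pose (-5.6495, -0.1250, 2.6180)
step 2: θ'=3.2430 (R=1.0000) → pose (-6.2507, 0.0038, 3.2430)
step 3: θ'=4.7430 (R=1.7500) → pose (-7.8228, -1.7907, 4.7430)
step 4: θ'=4.7430 (straight) → pose (-7.8343, -1.4159, 4.7430)
step 5: θ'=3.7430 (R=-1.2500) → pose (-8.3764, -2.4848, 3.7430)

(-8.3764, -2.4848, 3.7430)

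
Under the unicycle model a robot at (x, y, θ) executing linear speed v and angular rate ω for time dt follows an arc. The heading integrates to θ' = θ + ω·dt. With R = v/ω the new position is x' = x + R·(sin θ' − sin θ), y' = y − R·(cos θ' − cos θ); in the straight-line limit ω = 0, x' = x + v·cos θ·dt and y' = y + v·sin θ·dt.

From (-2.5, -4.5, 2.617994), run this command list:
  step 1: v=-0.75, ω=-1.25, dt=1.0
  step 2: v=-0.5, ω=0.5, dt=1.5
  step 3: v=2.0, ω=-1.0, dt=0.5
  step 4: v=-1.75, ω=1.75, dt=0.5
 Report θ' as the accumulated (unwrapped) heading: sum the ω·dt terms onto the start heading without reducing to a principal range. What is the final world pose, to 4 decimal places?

(-1.9818, -5.6657, 2.4930)

step 1: θ'=1.3680 (R=0.6000) → pose (-2.2123, -5.1405, 1.3680)
step 2: θ'=2.1180 (R=-1.0000) → pose (-2.0868, -5.8622, 2.1180)
step 3: θ'=1.6180 (R=-2.0000) → pose (-2.3766, -4.9159, 1.6180)
step 4: θ'=2.4930 (R=-1.0000) → pose (-1.9818, -5.6657, 2.4930)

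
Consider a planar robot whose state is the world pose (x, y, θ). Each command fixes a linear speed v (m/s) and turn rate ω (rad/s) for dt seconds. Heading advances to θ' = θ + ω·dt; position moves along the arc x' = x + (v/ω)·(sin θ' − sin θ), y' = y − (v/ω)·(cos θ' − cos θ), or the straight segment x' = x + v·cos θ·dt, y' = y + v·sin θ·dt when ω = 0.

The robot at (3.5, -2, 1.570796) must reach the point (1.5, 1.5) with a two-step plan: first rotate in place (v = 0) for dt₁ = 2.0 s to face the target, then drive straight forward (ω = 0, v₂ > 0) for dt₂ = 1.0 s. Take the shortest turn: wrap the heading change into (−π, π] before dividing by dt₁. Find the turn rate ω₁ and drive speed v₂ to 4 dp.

ω₁ = 0.2596, v₂ = 4.0311

heading to target = atan2(1.5−-2, 1.5−3.5) = 2.0899
Δθ = wrap(2.0899 − 1.5708) = 0.5191; ω₁ = Δθ/dt₁ = 0.2596
distance = √((1.5−3.5)² + (1.5−-2)²) = 4.0311; v₂ = distance/dt₂ = 4.0311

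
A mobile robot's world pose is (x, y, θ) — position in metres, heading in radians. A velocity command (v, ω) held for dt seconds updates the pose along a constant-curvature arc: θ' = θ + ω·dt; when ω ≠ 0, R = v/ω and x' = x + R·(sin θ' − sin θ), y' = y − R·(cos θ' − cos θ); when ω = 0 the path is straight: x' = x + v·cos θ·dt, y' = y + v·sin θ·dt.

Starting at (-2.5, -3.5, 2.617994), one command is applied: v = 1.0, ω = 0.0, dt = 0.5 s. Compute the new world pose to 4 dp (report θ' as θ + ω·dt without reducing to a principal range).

θ' = 2.6180 + 0.0·0.5 = 2.6180
ω = 0 → straight: x' = -2.5 + 1.0·cos(2.6180)·0.5 = -2.9330
y' = -3.5 + 1.0·sin(2.6180)·0.5 = -3.2500

(-2.9330, -3.2500, 2.6180)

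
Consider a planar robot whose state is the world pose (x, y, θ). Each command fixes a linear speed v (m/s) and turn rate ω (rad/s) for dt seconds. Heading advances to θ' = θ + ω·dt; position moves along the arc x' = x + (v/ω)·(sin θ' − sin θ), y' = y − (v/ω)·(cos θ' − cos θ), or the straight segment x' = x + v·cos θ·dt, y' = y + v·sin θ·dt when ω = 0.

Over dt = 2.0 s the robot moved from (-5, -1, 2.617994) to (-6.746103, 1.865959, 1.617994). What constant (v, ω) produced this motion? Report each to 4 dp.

v = 1.7500, ω = -0.5000

Δθ = 1.617994 − 2.617994 = -1.000000
ω = Δθ/dt = -1.000000/2.0 = -0.5000
R = −Δy/(cos θ' − cos θ) = -3.5000
v = R·ω = -3.5000·-0.5000 = 1.7500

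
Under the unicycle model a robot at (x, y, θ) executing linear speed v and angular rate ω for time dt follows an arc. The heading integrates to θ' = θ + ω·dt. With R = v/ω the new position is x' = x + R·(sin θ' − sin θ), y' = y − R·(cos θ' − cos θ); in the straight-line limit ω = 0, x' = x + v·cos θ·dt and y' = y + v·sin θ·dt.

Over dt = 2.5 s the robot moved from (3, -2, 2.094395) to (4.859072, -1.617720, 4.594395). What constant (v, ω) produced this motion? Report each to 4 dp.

Δθ = 4.594395 − 2.094395 = 2.500000
ω = Δθ/dt = 2.500000/2.5 = 1.0000
R = Δx/(sin θ' − sin θ) = -1.0000
v = R·ω = -1.0000·1.0000 = -1.0000

v = -1.0000, ω = 1.0000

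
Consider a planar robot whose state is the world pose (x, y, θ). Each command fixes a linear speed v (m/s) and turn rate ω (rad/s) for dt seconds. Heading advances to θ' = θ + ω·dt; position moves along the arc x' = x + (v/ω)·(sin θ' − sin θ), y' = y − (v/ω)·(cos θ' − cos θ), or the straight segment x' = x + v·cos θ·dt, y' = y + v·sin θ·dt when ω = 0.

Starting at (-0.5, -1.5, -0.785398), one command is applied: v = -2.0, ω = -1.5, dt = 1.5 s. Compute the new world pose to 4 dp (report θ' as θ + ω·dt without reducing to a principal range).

θ' = -0.7854 + -1.5·1.5 = -3.0354
R = v/ω = -2.0/-1.5 = 1.3333
x' = -0.5 + 1.3333·(sin -3.0354 − sin -0.7854) = 0.3015
y' = -1.5 − 1.3333·(cos -3.0354 − cos -0.7854) = 0.7686

(0.3015, 0.7686, -3.0354)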